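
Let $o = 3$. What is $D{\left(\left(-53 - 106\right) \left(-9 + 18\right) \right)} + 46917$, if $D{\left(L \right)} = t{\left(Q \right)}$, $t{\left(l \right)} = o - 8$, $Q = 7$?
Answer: $46912$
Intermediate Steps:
$t{\left(l \right)} = -5$ ($t{\left(l \right)} = 3 - 8 = -5$)
$D{\left(L \right)} = -5$
$D{\left(\left(-53 - 106\right) \left(-9 + 18\right) \right)} + 46917 = -5 + 46917 = 46912$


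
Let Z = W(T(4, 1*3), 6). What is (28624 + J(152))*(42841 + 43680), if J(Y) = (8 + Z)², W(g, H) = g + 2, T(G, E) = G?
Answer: 2493535220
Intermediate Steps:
W(g, H) = 2 + g
Z = 6 (Z = 2 + 4 = 6)
J(Y) = 196 (J(Y) = (8 + 6)² = 14² = 196)
(28624 + J(152))*(42841 + 43680) = (28624 + 196)*(42841 + 43680) = 28820*86521 = 2493535220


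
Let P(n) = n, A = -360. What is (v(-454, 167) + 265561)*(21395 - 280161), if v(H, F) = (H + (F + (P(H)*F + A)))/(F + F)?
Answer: -11466039069147/167 ≈ -6.8659e+10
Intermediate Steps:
v(H, F) = (-360 + F + H + F*H)/(2*F) (v(H, F) = (H + (F + (H*F - 360)))/(F + F) = (H + (F + (F*H - 360)))/((2*F)) = (H + (F + (-360 + F*H)))*(1/(2*F)) = (H + (-360 + F + F*H))*(1/(2*F)) = (-360 + F + H + F*H)*(1/(2*F)) = (-360 + F + H + F*H)/(2*F))
(v(-454, 167) + 265561)*(21395 - 280161) = ((½)*(-360 - 454 + 167*(1 - 454))/167 + 265561)*(21395 - 280161) = ((½)*(1/167)*(-360 - 454 + 167*(-453)) + 265561)*(-258766) = ((½)*(1/167)*(-360 - 454 - 75651) + 265561)*(-258766) = ((½)*(1/167)*(-76465) + 265561)*(-258766) = (-76465/334 + 265561)*(-258766) = (88620909/334)*(-258766) = -11466039069147/167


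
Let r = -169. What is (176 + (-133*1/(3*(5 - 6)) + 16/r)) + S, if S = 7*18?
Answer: 175543/507 ≈ 346.24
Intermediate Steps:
S = 126
(176 + (-133*1/(3*(5 - 6)) + 16/r)) + S = (176 + (-133*1/(3*(5 - 6)) + 16/(-169))) + 126 = (176 + (-133/(3*(-1)) + 16*(-1/169))) + 126 = (176 + (-133/(-3) - 16/169)) + 126 = (176 + (-133*(-⅓) - 16/169)) + 126 = (176 + (133/3 - 16/169)) + 126 = (176 + 22429/507) + 126 = 111661/507 + 126 = 175543/507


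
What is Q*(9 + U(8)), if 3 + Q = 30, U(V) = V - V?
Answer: 243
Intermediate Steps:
U(V) = 0
Q = 27 (Q = -3 + 30 = 27)
Q*(9 + U(8)) = 27*(9 + 0) = 27*9 = 243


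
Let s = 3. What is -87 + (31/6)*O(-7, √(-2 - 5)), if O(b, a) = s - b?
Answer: -106/3 ≈ -35.333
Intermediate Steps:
O(b, a) = 3 - b
-87 + (31/6)*O(-7, √(-2 - 5)) = -87 + (31/6)*(3 - 1*(-7)) = -87 + (31*(⅙))*(3 + 7) = -87 + (31/6)*10 = -87 + 155/3 = -106/3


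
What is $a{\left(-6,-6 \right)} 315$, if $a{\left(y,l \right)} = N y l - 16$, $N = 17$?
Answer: $187740$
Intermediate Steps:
$a{\left(y,l \right)} = -16 + 17 l y$ ($a{\left(y,l \right)} = 17 y l - 16 = 17 l y - 16 = -16 + 17 l y$)
$a{\left(-6,-6 \right)} 315 = \left(-16 + 17 \left(-6\right) \left(-6\right)\right) 315 = \left(-16 + 612\right) 315 = 596 \cdot 315 = 187740$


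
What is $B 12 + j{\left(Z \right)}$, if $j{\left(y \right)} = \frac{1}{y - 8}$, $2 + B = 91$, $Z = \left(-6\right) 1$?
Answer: $\frac{14951}{14} \approx 1067.9$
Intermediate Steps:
$Z = -6$
$B = 89$ ($B = -2 + 91 = 89$)
$j{\left(y \right)} = \frac{1}{-8 + y}$
$B 12 + j{\left(Z \right)} = 89 \cdot 12 + \frac{1}{-8 - 6} = 1068 + \frac{1}{-14} = 1068 - \frac{1}{14} = \frac{14951}{14}$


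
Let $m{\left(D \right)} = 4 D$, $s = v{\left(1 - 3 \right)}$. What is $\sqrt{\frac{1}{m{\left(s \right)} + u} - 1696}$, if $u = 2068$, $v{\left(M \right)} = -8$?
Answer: $\frac{i \sqrt{1757604995}}{1018} \approx 41.182 i$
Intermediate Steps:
$s = -8$
$\sqrt{\frac{1}{m{\left(s \right)} + u} - 1696} = \sqrt{\frac{1}{4 \left(-8\right) + 2068} - 1696} = \sqrt{\frac{1}{-32 + 2068} - 1696} = \sqrt{\frac{1}{2036} - 1696} = \sqrt{- \frac{3453055}{2036}} = \frac{i \sqrt{1757604995}}{1018}$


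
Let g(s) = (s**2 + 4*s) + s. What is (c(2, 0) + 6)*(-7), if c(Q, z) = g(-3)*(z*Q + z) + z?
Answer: -42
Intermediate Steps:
g(s) = s**2 + 5*s
c(Q, z) = -5*z - 6*Q*z (c(Q, z) = (-3*(5 - 3))*(z*Q + z) + z = (-3*2)*(Q*z + z) + z = -6*(z + Q*z) + z = (-6*z - 6*Q*z) + z = -5*z - 6*Q*z)
(c(2, 0) + 6)*(-7) = (0*(-5 - 6*2) + 6)*(-7) = (0*(-5 - 12) + 6)*(-7) = (0*(-17) + 6)*(-7) = (0 + 6)*(-7) = 6*(-7) = -42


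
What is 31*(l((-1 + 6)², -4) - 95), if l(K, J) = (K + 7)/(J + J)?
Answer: -3069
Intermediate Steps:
l(K, J) = (7 + K)/(2*J) (l(K, J) = (7 + K)/((2*J)) = (7 + K)*(1/(2*J)) = (7 + K)/(2*J))
31*(l((-1 + 6)², -4) - 95) = 31*((½)*(7 + (-1 + 6)²)/(-4) - 95) = 31*((½)*(-¼)*(7 + 5²) - 95) = 31*((½)*(-¼)*(7 + 25) - 95) = 31*((½)*(-¼)*32 - 95) = 31*(-4 - 95) = 31*(-99) = -3069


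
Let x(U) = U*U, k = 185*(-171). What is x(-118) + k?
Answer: -17711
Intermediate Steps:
k = -31635
x(U) = U²
x(-118) + k = (-118)² - 31635 = 13924 - 31635 = -17711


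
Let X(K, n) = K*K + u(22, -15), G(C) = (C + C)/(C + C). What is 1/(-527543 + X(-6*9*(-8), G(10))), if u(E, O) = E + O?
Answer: -1/340912 ≈ -2.9333e-6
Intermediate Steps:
G(C) = 1 (G(C) = (2*C)/((2*C)) = (2*C)*(1/(2*C)) = 1)
X(K, n) = 7 + K**2 (X(K, n) = K*K + (22 - 15) = K**2 + 7 = 7 + K**2)
1/(-527543 + X(-6*9*(-8), G(10))) = 1/(-527543 + (7 + (-6*9*(-8))**2)) = 1/(-527543 + (7 + (-54*(-8))**2)) = 1/(-527543 + (7 + 432**2)) = 1/(-527543 + (7 + 186624)) = 1/(-527543 + 186631) = 1/(-340912) = -1/340912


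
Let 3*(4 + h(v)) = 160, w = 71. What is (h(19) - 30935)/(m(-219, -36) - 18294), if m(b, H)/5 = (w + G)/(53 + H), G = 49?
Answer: 1575169/931194 ≈ 1.6916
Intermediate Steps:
m(b, H) = 600/(53 + H) (m(b, H) = 5*((71 + 49)/(53 + H)) = 5*(120/(53 + H)) = 600/(53 + H))
h(v) = 148/3 (h(v) = -4 + (⅓)*160 = -4 + 160/3 = 148/3)
(h(19) - 30935)/(m(-219, -36) - 18294) = (148/3 - 30935)/(600/(53 - 36) - 18294) = -92657/(3*(600/17 - 18294)) = -92657/(3*(-310398/17)) = -92657/3*(-17/310398) = 1575169/931194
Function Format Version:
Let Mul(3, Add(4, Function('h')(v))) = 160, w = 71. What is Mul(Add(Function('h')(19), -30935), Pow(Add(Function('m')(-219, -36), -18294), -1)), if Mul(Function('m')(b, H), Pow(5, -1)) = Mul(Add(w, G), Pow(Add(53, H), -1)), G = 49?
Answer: Rational(1575169, 931194) ≈ 1.6916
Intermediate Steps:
Function('m')(b, H) = Mul(600, Pow(Add(53, H), -1)) (Function('m')(b, H) = Mul(5, Mul(Add(71, 49), Pow(Add(53, H), -1))) = Mul(5, Mul(120, Pow(Add(53, H), -1))) = Mul(600, Pow(Add(53, H), -1)))
Function('h')(v) = Rational(148, 3) (Function('h')(v) = Add(-4, Mul(Rational(1, 3), 160)) = Add(-4, Rational(160, 3)) = Rational(148, 3))
Mul(Add(Function('h')(19), -30935), Pow(Add(Function('m')(-219, -36), -18294), -1)) = Mul(Add(Rational(148, 3), -30935), Pow(Add(Mul(600, Pow(Add(53, -36), -1)), -18294), -1)) = Mul(Rational(-92657, 3), Pow(Add(Mul(600, Pow(17, -1)), -18294), -1)) = Mul(Rational(-92657, 3), Pow(Add(Mul(600, Rational(1, 17)), -18294), -1)) = Mul(Rational(-92657, 3), Pow(Add(Rational(600, 17), -18294), -1)) = Mul(Rational(-92657, 3), Pow(Rational(-310398, 17), -1)) = Mul(Rational(-92657, 3), Rational(-17, 310398)) = Rational(1575169, 931194)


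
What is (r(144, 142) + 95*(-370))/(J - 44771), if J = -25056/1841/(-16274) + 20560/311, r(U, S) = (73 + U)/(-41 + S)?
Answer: 5512865478689457/7011866543985883 ≈ 0.78622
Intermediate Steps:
r(U, S) = (73 + U)/(-41 + S)
J = 307997157728/4658847487 (J = -25056*1/1841*(-1/16274) + 20560*(1/311) = -25056/1841*(-1/16274) + 20560/311 = 12528/14980217 + 20560/311 = 307997157728/4658847487 ≈ 66.110)
(r(144, 142) + 95*(-370))/(J - 44771) = ((73 + 144)/(-41 + 142) + 95*(-370))/(307997157728/4658847487 - 44771) = (217/101 - 35150)/(-208273263682749/4658847487) = ((1/101)*217 - 35150)*(-4658847487/208273263682749) = (217/101 - 35150)*(-4658847487/208273263682749) = -3549933/101*(-4658847487/208273263682749) = 5512865478689457/7011866543985883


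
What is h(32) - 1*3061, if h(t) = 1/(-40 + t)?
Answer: -24489/8 ≈ -3061.1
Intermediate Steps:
h(32) - 1*3061 = 1/(-40 + 32) - 1*3061 = 1/(-8) - 3061 = -⅛ - 3061 = -24489/8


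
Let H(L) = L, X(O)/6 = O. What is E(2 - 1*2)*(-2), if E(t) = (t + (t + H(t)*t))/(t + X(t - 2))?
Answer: 0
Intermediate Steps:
X(O) = 6*O
E(t) = (t² + 2*t)/(-12 + 7*t) (E(t) = (t + (t + t*t))/(t + 6*(t - 2)) = (t + (t + t²))/(t + 6*(-2 + t)) = (t² + 2*t)/(t + (-12 + 6*t)) = (t² + 2*t)/(-12 + 7*t))
E(2 - 1*2)*(-2) = ((2 - 1*2)*(2 + (2 - 1*2))/(-12 + 7*(2 - 1*2)))*(-2) = ((2 - 2)*(2 + (2 - 2))/(-12 + 7*(2 - 2)))*(-2) = (0*(2 + 0)/(-12 + 7*0))*(-2) = (0*2/(-12 + 0))*(-2) = (0*2/(-12))*(-2) = (0*(-1/12)*2)*(-2) = 0*(-2) = 0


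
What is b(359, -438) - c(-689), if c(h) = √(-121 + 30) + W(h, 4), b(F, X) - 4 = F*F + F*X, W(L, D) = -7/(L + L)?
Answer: -39075953/1378 - I*√91 ≈ -28357.0 - 9.5394*I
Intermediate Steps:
W(L, D) = -7/(2*L) (W(L, D) = -7*1/(2*L) = -7/(2*L))
b(F, X) = 4 + F² + F*X (b(F, X) = 4 + (F*F + F*X) = 4 + (F² + F*X) = 4 + F² + F*X)
c(h) = -7/(2*h) + I*√91 (c(h) = √(-121 + 30) - 7/(2*h) = √(-91) - 7/(2*h) = I*√91 - 7/(2*h) = -7/(2*h) + I*√91)
b(359, -438) - c(-689) = (4 + 359² + 359*(-438)) - (-7/2/(-689) + I*√91) = (4 + 128881 - 157242) - (-7/2*(-1/689) + I*√91) = -28357 - (7/1378 + I*√91) = -28357 + (-7/1378 - I*√91) = -39075953/1378 - I*√91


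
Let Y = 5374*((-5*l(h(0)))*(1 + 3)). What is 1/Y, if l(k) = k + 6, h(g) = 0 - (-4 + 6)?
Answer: -1/429920 ≈ -2.3260e-6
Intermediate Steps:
h(g) = -2 (h(g) = 0 - 1*2 = 0 - 2 = -2)
l(k) = 6 + k
Y = -429920 (Y = 5374*((-5*(6 - 2))*(1 + 3)) = 5374*(-5*4*4) = 5374*(-20*4) = 5374*(-80) = -429920)
1/Y = 1/(-429920) = -1/429920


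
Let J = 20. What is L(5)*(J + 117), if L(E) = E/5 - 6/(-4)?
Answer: 685/2 ≈ 342.50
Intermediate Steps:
L(E) = 3/2 + E/5 (L(E) = E*(⅕) - 6*(-¼) = E/5 + 3/2 = 3/2 + E/5)
L(5)*(J + 117) = (3/2 + (⅕)*5)*(20 + 117) = (3/2 + 1)*137 = (5/2)*137 = 685/2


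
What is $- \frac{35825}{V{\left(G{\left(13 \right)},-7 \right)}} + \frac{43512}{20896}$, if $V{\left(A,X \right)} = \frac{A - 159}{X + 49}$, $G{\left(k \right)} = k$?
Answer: $\frac{1965469947}{190676} \approx 10308.0$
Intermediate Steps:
$V{\left(A,X \right)} = \frac{-159 + A}{49 + X}$
$- \frac{35825}{V{\left(G{\left(13 \right)},-7 \right)}} + \frac{43512}{20896} = - \frac{35825}{\frac{1}{49 - 7} \left(-159 + 13\right)} + \frac{43512}{20896} = - \frac{35825}{\frac{1}{42} \left(-146\right)} + 43512 \cdot \frac{1}{20896} = - \frac{35825}{\frac{1}{42} \left(-146\right)} + \frac{5439}{2612} = - \frac{35825}{- \frac{73}{21}} + \frac{5439}{2612} = \left(-35825\right) \left(- \frac{21}{73}\right) + \frac{5439}{2612} = \frac{752325}{73} + \frac{5439}{2612} = \frac{1965469947}{190676}$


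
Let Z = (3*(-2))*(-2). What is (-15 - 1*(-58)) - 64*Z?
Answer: -725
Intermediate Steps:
Z = 12 (Z = -6*(-2) = 12)
(-15 - 1*(-58)) - 64*Z = (-15 - 1*(-58)) - 64*12 = (-15 + 58) - 768 = 43 - 768 = -725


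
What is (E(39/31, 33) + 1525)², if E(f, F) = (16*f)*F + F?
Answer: 4745832100/961 ≈ 4.9384e+6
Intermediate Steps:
E(f, F) = F + 16*F*f (E(f, F) = 16*F*f + F = F + 16*F*f)
(E(39/31, 33) + 1525)² = (33*(1 + 16*(39/31)) + 1525)² = (33*(1 + 624/31) + 1525)² = (33*(655/31) + 1525)² = (21615/31 + 1525)² = (68890/31)² = 4745832100/961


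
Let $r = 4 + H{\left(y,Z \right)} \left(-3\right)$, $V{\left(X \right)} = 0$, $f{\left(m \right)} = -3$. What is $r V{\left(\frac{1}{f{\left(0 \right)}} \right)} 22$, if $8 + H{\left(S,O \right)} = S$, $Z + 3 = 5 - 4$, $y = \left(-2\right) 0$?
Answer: $0$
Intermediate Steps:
$y = 0$
$Z = -2$ ($Z = -3 + \left(5 - 4\right) = -3 + 1 = -2$)
$H{\left(S,O \right)} = -8 + S$
$r = 28$ ($r = 4 + \left(-8 + 0\right) \left(-3\right) = 4 - -24 = 4 + 24 = 28$)
$r V{\left(\frac{1}{f{\left(0 \right)}} \right)} 22 = 28 \cdot 0 \cdot 22 = 0 \cdot 22 = 0$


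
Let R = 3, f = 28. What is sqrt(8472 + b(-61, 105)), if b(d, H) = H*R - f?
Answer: sqrt(8759) ≈ 93.589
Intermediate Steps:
b(d, H) = -28 + 3*H (b(d, H) = H*3 - 1*28 = 3*H - 28 = -28 + 3*H)
sqrt(8472 + b(-61, 105)) = sqrt(8472 + (-28 + 3*105)) = sqrt(8472 + (-28 + 315)) = sqrt(8472 + 287) = sqrt(8759)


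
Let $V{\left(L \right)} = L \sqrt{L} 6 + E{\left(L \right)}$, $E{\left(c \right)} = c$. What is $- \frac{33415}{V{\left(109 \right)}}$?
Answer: $\frac{33415}{427607} - \frac{200490 \sqrt{109}}{427607} \approx -4.8169$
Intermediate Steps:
$V{\left(L \right)} = L + 6 L^{\frac{3}{2}}$ ($V{\left(L \right)} = L \sqrt{L} 6 + L = L^{\frac{3}{2}} \cdot 6 + L = 6 L^{\frac{3}{2}} + L = L + 6 L^{\frac{3}{2}}$)
$- \frac{33415}{V{\left(109 \right)}} = - \frac{33415}{109 + 6 \cdot 109^{\frac{3}{2}}} = - \frac{33415}{109 + 6 \cdot 109 \sqrt{109}} = - \frac{33415}{109 + 654 \sqrt{109}}$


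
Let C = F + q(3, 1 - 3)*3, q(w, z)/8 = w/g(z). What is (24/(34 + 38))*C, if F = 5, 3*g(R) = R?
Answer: -103/3 ≈ -34.333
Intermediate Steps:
g(R) = R/3
q(w, z) = 24*w/z (q(w, z) = 8*(w/((z/3))) = 8*(w*(3/z)) = 8*(3*w/z) = 24*w/z)
C = -103 (C = 5 + (24*3/(1 - 3))*3 = 5 + (24*3/(-2))*3 = 5 + (24*3*(-½))*3 = 5 - 36*3 = 5 - 108 = -103)
(24/(34 + 38))*C = (24/(34 + 38))*(-103) = (24/72)*(-103) = ((1/72)*24)*(-103) = (⅓)*(-103) = -103/3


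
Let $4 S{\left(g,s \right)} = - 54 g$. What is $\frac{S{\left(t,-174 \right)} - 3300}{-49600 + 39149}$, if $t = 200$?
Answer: $\frac{6000}{10451} \approx 0.57411$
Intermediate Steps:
$S{\left(g,s \right)} = - \frac{27 g}{2}$ ($S{\left(g,s \right)} = \frac{\left(-54\right) g}{4} = - \frac{27 g}{2}$)
$\frac{S{\left(t,-174 \right)} - 3300}{-49600 + 39149} = \frac{\left(- \frac{27}{2}\right) 200 - 3300}{-49600 + 39149} = \frac{-2700 + \left(-14886 + 11586\right)}{-10451} = \left(-2700 - 3300\right) \left(- \frac{1}{10451}\right) = \left(-6000\right) \left(- \frac{1}{10451}\right) = \frac{6000}{10451}$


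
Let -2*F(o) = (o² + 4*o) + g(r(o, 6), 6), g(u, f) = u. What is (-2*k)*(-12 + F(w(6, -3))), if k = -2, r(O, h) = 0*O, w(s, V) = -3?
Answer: -42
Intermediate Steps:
r(O, h) = 0
F(o) = -2*o - o²/2 (F(o) = -((o² + 4*o) + 0)/2 = -(o² + 4*o)/2 = -2*o - o²/2)
(-2*k)*(-12 + F(w(6, -3))) = (-2*(-2))*(-12 + (½)*(-3)*(-4 - 1*(-3))) = 4*(-12 + (½)*(-3)*(-4 + 3)) = 4*(-12 + (½)*(-3)*(-1)) = 4*(-12 + 3/2) = 4*(-21/2) = -42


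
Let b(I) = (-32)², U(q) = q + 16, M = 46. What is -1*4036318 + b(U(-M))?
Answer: -4035294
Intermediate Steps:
U(q) = 16 + q
b(I) = 1024
-1*4036318 + b(U(-M)) = -1*4036318 + 1024 = -4036318 + 1024 = -4035294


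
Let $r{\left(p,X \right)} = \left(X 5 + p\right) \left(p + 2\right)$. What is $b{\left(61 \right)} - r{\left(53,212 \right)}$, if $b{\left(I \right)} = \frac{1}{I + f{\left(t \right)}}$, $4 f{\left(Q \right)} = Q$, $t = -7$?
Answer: $- \frac{14507951}{237} \approx -61215.0$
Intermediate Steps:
$f{\left(Q \right)} = \frac{Q}{4}$
$r{\left(p,X \right)} = \left(2 + p\right) \left(p + 5 X\right)$ ($r{\left(p,X \right)} = \left(5 X + p\right) \left(2 + p\right) = \left(p + 5 X\right) \left(2 + p\right) = \left(2 + p\right) \left(p + 5 X\right)$)
$b{\left(I \right)} = \frac{1}{- \frac{7}{4} + I}$ ($b{\left(I \right)} = \frac{1}{I + \frac{1}{4} \left(-7\right)} = \frac{1}{I - \frac{7}{4}} = \frac{1}{- \frac{7}{4} + I}$)
$b{\left(61 \right)} - r{\left(53,212 \right)} = \frac{4}{-7 + 4 \cdot 61} - \left(53^{2} + 2 \cdot 53 + 10 \cdot 212 + 5 \cdot 212 \cdot 53\right) = \frac{4}{-7 + 244} - \left(2809 + 106 + 2120 + 56180\right) = \frac{4}{237} - 61215 = - \frac{14507951}{237}$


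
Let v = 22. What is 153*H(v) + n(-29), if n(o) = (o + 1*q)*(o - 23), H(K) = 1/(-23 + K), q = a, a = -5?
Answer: 1615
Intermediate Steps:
q = -5
n(o) = (-23 + o)*(-5 + o) (n(o) = (o + 1*(-5))*(o - 23) = (o - 5)*(-23 + o) = (-5 + o)*(-23 + o) = (-23 + o)*(-5 + o))
153*H(v) + n(-29) = 153/(-23 + 22) + (115 + (-29)² - 28*(-29)) = 153/(-1) + (115 + 841 + 812) = 153*(-1) + 1768 = -153 + 1768 = 1615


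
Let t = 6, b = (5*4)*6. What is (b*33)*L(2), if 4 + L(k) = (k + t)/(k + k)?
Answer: -7920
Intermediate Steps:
b = 120 (b = 20*6 = 120)
L(k) = -4 + (6 + k)/(2*k) (L(k) = -4 + (k + 6)/(k + k) = -4 + (6 + k)/((2*k)) = -4 + (6 + k)*(1/(2*k)) = -4 + (6 + k)/(2*k))
(b*33)*L(2) = (120*33)*(-7/2 + 3/2) = 3960*(-7/2 + 3*(1/2)) = 3960*(-7/2 + 3/2) = 3960*(-2) = -7920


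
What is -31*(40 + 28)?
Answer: -2108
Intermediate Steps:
-31*(40 + 28) = -31*68 = -2108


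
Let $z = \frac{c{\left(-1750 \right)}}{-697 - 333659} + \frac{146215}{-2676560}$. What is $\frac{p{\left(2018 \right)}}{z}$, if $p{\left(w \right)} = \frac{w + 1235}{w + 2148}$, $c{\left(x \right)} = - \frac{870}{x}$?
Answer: $- \frac{4245481671092200}{297022219021221} \approx -14.293$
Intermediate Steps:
$p{\left(w \right)} = \frac{1235 + w}{2148 + w}$
$z = - \frac{142593480087}{2610194694800}$ ($z = \frac{\left(-870\right) \frac{1}{-1750}}{-697 - 333659} + \frac{146215}{-2676560} = \frac{\left(-870\right) \left(- \frac{1}{1750}\right)}{-697 - 333659} + 146215 \left(- \frac{1}{2676560}\right) = \frac{87}{175 \left(-334356\right)} - \frac{29243}{535312} = \frac{87}{175} \left(- \frac{1}{334356}\right) - \frac{29243}{535312} = - \frac{29}{19504100} - \frac{29243}{535312} = - \frac{142593480087}{2610194694800} \approx -0.054629$)
$\frac{p{\left(2018 \right)}}{z} = \frac{\frac{1}{2148 + 2018} \left(1235 + 2018\right)}{- \frac{142593480087}{2610194694800}} = \frac{1}{4166} \cdot 3253 \left(- \frac{2610194694800}{142593480087}\right) = \frac{3253}{4166} \left(- \frac{2610194694800}{142593480087}\right) = - \frac{4245481671092200}{297022219021221}$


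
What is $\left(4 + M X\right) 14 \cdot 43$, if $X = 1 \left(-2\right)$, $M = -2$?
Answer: $4816$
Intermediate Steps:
$X = -2$
$\left(4 + M X\right) 14 \cdot 43 = \left(4 - -4\right) 14 \cdot 43 = \left(4 + 4\right) 14 \cdot 43 = 8 \cdot 14 \cdot 43 = 112 \cdot 43 = 4816$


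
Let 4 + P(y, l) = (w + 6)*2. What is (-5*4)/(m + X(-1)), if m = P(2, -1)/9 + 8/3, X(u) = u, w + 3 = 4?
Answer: -36/5 ≈ -7.2000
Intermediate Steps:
w = 1 (w = -3 + 4 = 1)
P(y, l) = 10 (P(y, l) = -4 + (1 + 6)*2 = -4 + 7*2 = -4 + 14 = 10)
m = 34/9 (m = 10/9 + 8/3 = 34/9 ≈ 3.7778)
(-5*4)/(m + X(-1)) = (-5*4)/(34/9 - 1) = -20/25/9 = -20*9/25 = -36/5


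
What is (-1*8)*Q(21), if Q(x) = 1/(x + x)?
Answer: -4/21 ≈ -0.19048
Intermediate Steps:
Q(x) = 1/(2*x)
(-1*8)*Q(21) = (-1*8)*((1/2)/21) = -4/21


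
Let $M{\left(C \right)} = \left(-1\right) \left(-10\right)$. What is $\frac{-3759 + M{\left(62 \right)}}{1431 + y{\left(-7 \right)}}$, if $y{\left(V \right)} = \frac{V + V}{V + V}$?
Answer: $- \frac{3749}{1432} \approx -2.618$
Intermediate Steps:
$M{\left(C \right)} = 10$
$y{\left(V \right)} = 1$ ($y{\left(V \right)} = \frac{2 V}{2 V} = 2 V \frac{1}{2 V} = 1$)
$\frac{-3759 + M{\left(62 \right)}}{1431 + y{\left(-7 \right)}} = \frac{-3759 + 10}{1431 + 1} = - \frac{3749}{1432}$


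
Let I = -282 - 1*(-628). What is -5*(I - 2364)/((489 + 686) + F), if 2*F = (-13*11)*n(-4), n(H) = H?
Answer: 10090/1461 ≈ 6.9062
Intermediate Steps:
I = 346 (I = -282 + 628 = 346)
F = 286 (F = (-13*11*(-4))/2 = (-143*(-4))/2 = (½)*572 = 286)
-5*(I - 2364)/((489 + 686) + F) = -5*(346 - 2364)/((489 + 686) + 286) = -(-10090)/(1175 + 286) = -(-10090)/1461 = -5*(-2018/1461) = 10090/1461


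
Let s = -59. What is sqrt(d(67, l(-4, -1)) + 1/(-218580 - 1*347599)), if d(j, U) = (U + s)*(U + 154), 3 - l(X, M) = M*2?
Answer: I*sqrt(2752316655678205)/566179 ≈ 92.661*I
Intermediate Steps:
l(X, M) = 3 - 2*M (l(X, M) = 3 - M*2 = 3 - 2*M)
d(j, U) = (-59 + U)*(154 + U) (d(j, U) = (U - 59)*(U + 154) = (-59 + U)*(154 + U))
sqrt(d(67, l(-4, -1)) + 1/(-218580 - 1*347599)) = sqrt((-9086 + (3 - 2*(-1))**2 + 95*(3 - 2*(-1))) + 1/(-218580 - 1*347599)) = sqrt((-9086 + (3 + 2)**2 + 95*(3 + 2)) + 1/(-218580 - 347599)) = sqrt((-9086 + 5**2 + 95*5) + 1/(-566179)) = sqrt((-9086 + 25 + 475) - 1/566179) = sqrt(-8586 - 1/566179) = sqrt(-4861212895/566179) = I*sqrt(2752316655678205)/566179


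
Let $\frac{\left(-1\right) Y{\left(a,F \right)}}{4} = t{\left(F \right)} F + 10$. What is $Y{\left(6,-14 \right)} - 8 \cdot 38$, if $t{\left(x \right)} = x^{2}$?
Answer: $10632$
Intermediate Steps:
$Y{\left(a,F \right)} = -40 - 4 F^{3}$ ($Y{\left(a,F \right)} = - 4 \left(F^{2} F + 10\right) = - 4 \left(F^{3} + 10\right) = - 4 \left(10 + F^{3}\right) = -40 - 4 F^{3}$)
$Y{\left(6,-14 \right)} - 8 \cdot 38 = \left(-40 - 4 \left(-14\right)^{3}\right) - 8 \cdot 38 = \left(-40 - -10976\right) - 304 = \left(-40 + 10976\right) - 304 = 10936 - 304 = 10632$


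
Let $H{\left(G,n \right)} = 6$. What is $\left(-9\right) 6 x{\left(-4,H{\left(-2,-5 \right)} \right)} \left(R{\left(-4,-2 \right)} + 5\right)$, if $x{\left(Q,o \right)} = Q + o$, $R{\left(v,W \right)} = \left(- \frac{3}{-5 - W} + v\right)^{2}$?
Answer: $-1512$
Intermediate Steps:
$R{\left(v,W \right)} = \left(v - \frac{3}{-5 - W}\right)^{2}$
$\left(-9\right) 6 x{\left(-4,H{\left(-2,-5 \right)} \right)} \left(R{\left(-4,-2 \right)} + 5\right) = \left(-9\right) 6 \left(-4 + 6\right) \left(\frac{\left(3 + 5 \left(-4\right) - -8\right)^{2}}{\left(5 - 2\right)^{2}} + 5\right) = - 54 \cdot 2 \left(\frac{\left(3 - 20 + 8\right)^{2}}{9} + 5\right) = - 54 \cdot 2 \left(\frac{\left(-9\right)^{2}}{9} + 5\right) = - 54 \cdot 2 \left(\frac{1}{9} \cdot 81 + 5\right) = - 54 \cdot 2 \left(9 + 5\right) = - 54 \cdot 2 \cdot 14 = \left(-54\right) 28 = -1512$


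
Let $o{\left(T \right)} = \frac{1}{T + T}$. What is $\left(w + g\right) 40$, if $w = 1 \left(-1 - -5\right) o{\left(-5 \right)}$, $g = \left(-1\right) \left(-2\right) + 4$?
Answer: $224$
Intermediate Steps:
$o{\left(T \right)} = \frac{1}{2 T}$
$g = 6$ ($g = 2 + 4 = 6$)
$w = - \frac{2}{5}$ ($w = 1 \left(-1 - -5\right) \frac{1}{2 \left(-5\right)} = 1 \left(-1 + 5\right) \frac{1}{2} \left(- \frac{1}{5}\right) = 1 \cdot 4 \left(- \frac{1}{10}\right) = 4 \left(- \frac{1}{10}\right) = - \frac{2}{5} \approx -0.4$)
$\left(w + g\right) 40 = \left(- \frac{2}{5} + 6\right) 40 = \frac{28}{5} \cdot 40 = 224$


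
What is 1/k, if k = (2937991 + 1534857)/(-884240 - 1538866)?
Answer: -1211553/2236424 ≈ -0.54174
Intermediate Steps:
k = -2236424/1211553 (k = 4472848/(-2423106) = 4472848*(-1/2423106) = -2236424/1211553 ≈ -1.8459)
1/k = 1/(-2236424/1211553) = -1211553/2236424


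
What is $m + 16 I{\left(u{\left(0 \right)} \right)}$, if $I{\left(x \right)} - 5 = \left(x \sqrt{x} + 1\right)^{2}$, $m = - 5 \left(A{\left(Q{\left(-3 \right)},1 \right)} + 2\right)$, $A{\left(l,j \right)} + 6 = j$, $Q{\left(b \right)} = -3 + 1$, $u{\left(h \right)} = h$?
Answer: $111$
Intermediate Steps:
$Q{\left(b \right)} = -2$
$A{\left(l,j \right)} = -6 + j$
$m = 15$ ($m = - 5 \left(\left(-6 + 1\right) + 2\right) = - 5 \left(-5 + 2\right) = \left(-5\right) \left(-3\right) = 15$)
$I{\left(x \right)} = 5 + \left(1 + x^{\frac{3}{2}}\right)^{2}$ ($I{\left(x \right)} = 5 + \left(x \sqrt{x} + 1\right)^{2} = 5 + \left(x^{\frac{3}{2}} + 1\right)^{2} = 5 + \left(1 + x^{\frac{3}{2}}\right)^{2}$)
$m + 16 I{\left(u{\left(0 \right)} \right)} = 15 + 16 \left(5 + \left(1 + 0^{\frac{3}{2}}\right)^{2}\right) = 15 + 16 \left(5 + \left(1 + 0\right)^{2}\right) = 15 + 16 \left(5 + 1^{2}\right) = 15 + 16 \left(5 + 1\right) = 15 + 16 \cdot 6 = 15 + 96 = 111$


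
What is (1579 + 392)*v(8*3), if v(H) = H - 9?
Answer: 29565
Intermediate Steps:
v(H) = -9 + H
(1579 + 392)*v(8*3) = (1579 + 392)*(-9 + 8*3) = 1971*(-9 + 24) = 1971*15 = 29565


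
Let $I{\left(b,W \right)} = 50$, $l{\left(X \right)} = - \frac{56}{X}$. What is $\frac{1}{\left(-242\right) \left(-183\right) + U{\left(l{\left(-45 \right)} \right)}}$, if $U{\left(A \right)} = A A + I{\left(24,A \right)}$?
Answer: $\frac{2025}{89783536} \approx 2.2554 \cdot 10^{-5}$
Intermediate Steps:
$U{\left(A \right)} = 50 + A^{2}$ ($U{\left(A \right)} = A A + 50 = A^{2} + 50 = 50 + A^{2}$)
$\frac{1}{\left(-242\right) \left(-183\right) + U{\left(l{\left(-45 \right)} \right)}} = \frac{1}{\left(-242\right) \left(-183\right) + \left(50 + \left(- \frac{56}{-45}\right)^{2}\right)} = \frac{1}{44286 + \left(50 + \left(\left(-56\right) \left(- \frac{1}{45}\right)\right)^{2}\right)} = \frac{1}{44286 + \left(50 + \left(\frac{56}{45}\right)^{2}\right)} = \frac{1}{44286 + \left(50 + \frac{3136}{2025}\right)} = \frac{1}{44286 + \frac{104386}{2025}} = \frac{1}{\frac{89783536}{2025}} = \frac{2025}{89783536}$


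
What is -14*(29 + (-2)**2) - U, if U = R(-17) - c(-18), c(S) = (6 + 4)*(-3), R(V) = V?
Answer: -475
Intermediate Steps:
c(S) = -30 (c(S) = 10*(-3) = -30)
U = 13 (U = -17 - 1*(-30) = -17 + 30 = 13)
-14*(29 + (-2)**2) - U = -14*(29 + (-2)**2) - 1*13 = -14*(29 + 4) - 13 = -14*33 - 13 = -462 - 13 = -475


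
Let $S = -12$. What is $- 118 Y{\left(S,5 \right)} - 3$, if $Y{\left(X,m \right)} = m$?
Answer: $-593$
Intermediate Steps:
$- 118 Y{\left(S,5 \right)} - 3 = \left(-118\right) 5 - 3 = -590 + \left(3 - 6\right) = -590 - 3 = -593$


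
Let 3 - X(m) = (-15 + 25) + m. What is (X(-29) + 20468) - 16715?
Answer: 3775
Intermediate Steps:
X(m) = -7 - m (X(m) = 3 - ((-15 + 25) + m) = 3 - (10 + m) = 3 + (-10 - m) = -7 - m)
(X(-29) + 20468) - 16715 = ((-7 - 1*(-29)) + 20468) - 16715 = ((-7 + 29) + 20468) - 16715 = (22 + 20468) - 16715 = 20490 - 16715 = 3775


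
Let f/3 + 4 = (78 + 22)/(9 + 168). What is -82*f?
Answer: 49856/59 ≈ 845.02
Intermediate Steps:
f = -608/59 (f = -12 + 3*((78 + 22)/(9 + 168)) = -12 + 3*(100/177) = -12 + 100/59 = -608/59 ≈ -10.305)
-82*f = -82*(-608/59) = 49856/59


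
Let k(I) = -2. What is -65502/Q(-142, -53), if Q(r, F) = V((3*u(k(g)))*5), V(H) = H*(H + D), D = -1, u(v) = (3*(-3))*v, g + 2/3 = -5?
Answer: -1213/1345 ≈ -0.90186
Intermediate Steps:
g = -17/3 (g = -2/3 - 5 = -17/3 ≈ -5.6667)
u(v) = -9*v
V(H) = H*(-1 + H) (V(H) = H*(H - 1) = H*(-1 + H))
Q(r, F) = 72630 (Q(r, F) = ((3*(-9*(-2)))*5)*(-1 + (3*(-9*(-2)))*5) = ((3*18)*5)*(-1 + (3*18)*5) = (54*5)*(-1 + 54*5) = 270*(-1 + 270) = 270*269 = 72630)
-65502/Q(-142, -53) = -65502/72630 = -65502*1/72630 = -1213/1345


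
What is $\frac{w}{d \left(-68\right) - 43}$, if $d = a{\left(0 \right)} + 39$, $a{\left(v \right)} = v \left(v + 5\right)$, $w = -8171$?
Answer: $\frac{8171}{2695} \approx 3.0319$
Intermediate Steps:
$a{\left(v \right)} = v \left(5 + v\right)$
$d = 39$ ($d = 0 \left(5 + 0\right) + 39 = 0 \cdot 5 + 39 = 0 + 39 = 39$)
$\frac{w}{d \left(-68\right) - 43} = - \frac{8171}{39 \left(-68\right) - 43} = - \frac{8171}{-2652 - 43} = - \frac{8171}{-2695} = \left(-8171\right) \left(- \frac{1}{2695}\right) = \frac{8171}{2695}$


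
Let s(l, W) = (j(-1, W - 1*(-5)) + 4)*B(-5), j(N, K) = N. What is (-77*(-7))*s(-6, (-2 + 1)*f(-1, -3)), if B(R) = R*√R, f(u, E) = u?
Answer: -8085*I*√5 ≈ -18079.0*I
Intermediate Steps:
B(R) = R^(3/2)
s(l, W) = -15*I*√5 (s(l, W) = (-1 + 4)*(-5)^(3/2) = 3*(-5*I*√5) = -15*I*√5)
(-77*(-7))*s(-6, (-2 + 1)*f(-1, -3)) = (-77*(-7))*(-15*I*√5) = 539*(-15*I*√5) = -8085*I*√5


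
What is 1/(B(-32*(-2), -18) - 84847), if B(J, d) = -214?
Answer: -1/85061 ≈ -1.1756e-5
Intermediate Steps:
1/(B(-32*(-2), -18) - 84847) = 1/(-214 - 84847) = 1/(-85061) = -1/85061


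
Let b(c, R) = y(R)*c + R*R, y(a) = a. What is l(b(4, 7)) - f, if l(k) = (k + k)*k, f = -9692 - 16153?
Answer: 37703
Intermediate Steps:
f = -25845
b(c, R) = R² + R*c (b(c, R) = R*c + R*R = R*c + R² = R² + R*c)
l(k) = 2*k² (l(k) = (2*k)*k = 2*k²)
l(b(4, 7)) - f = 2*(7*(7 + 4))² - 1*(-25845) = 2*(7*11)² + 25845 = 2*77² + 25845 = 2*5929 + 25845 = 11858 + 25845 = 37703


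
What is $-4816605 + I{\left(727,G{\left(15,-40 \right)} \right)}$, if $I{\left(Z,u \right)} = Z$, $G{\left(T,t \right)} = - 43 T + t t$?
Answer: $-4815878$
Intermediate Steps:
$G{\left(T,t \right)} = t^{2} - 43 T$ ($G{\left(T,t \right)} = - 43 T + t^{2} = t^{2} - 43 T$)
$-4816605 + I{\left(727,G{\left(15,-40 \right)} \right)} = -4816605 + 727 = -4815878$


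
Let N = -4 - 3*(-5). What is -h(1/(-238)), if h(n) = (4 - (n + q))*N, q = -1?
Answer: -13101/238 ≈ -55.046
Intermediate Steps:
N = 11 (N = -4 + 15 = 11)
h(n) = 55 - 11*n (h(n) = (4 - (n - 1))*11 = (4 - (-1 + n))*11 = (4 + (1 - n))*11 = (5 - n)*11 = 55 - 11*n)
-h(1/(-238)) = -(55 - 11/(-238)) = -(55 - 11*(-1/238)) = -(55 + 11/238) = -1*13101/238 = -13101/238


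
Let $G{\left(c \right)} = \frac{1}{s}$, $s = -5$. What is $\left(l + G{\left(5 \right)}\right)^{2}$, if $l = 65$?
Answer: $\frac{104976}{25} \approx 4199.0$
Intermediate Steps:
$G{\left(c \right)} = - \frac{1}{5}$ ($G{\left(c \right)} = \frac{1}{-5} = - \frac{1}{5}$)
$\left(l + G{\left(5 \right)}\right)^{2} = \left(65 - \frac{1}{5}\right)^{2} = \left(\frac{324}{5}\right)^{2} = \frac{104976}{25}$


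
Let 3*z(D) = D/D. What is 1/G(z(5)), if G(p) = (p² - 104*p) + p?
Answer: -9/308 ≈ -0.029221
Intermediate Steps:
z(D) = ⅓ (z(D) = (D/D)/3 = (⅓)*1 = ⅓)
G(p) = p² - 103*p
1/G(z(5)) = 1/((-103 + ⅓)/3) = 1/((⅓)*(-308/3)) = 1/(-308/9) = -9/308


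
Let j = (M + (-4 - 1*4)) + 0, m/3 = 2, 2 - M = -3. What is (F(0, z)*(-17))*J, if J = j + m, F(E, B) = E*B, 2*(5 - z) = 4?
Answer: 0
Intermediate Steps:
z = 3 (z = 5 - ½*4 = 5 - 2 = 3)
F(E, B) = B*E
M = 5 (M = 2 - 1*(-3) = 2 + 3 = 5)
m = 6 (m = 3*2 = 6)
j = -3 (j = (5 + (-4 - 1*4)) + 0 = (5 + (-4 - 4)) + 0 = (5 - 8) + 0 = -3 + 0 = -3)
J = 3 (J = -3 + 6 = 3)
(F(0, z)*(-17))*J = ((3*0)*(-17))*3 = (0*(-17))*3 = 0*3 = 0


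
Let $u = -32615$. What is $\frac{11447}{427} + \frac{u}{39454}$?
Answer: $\frac{437703333}{16846858} \approx 25.981$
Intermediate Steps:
$\frac{11447}{427} + \frac{u}{39454} = \frac{11447}{427} - \frac{32615}{39454} = \frac{437703333}{16846858}$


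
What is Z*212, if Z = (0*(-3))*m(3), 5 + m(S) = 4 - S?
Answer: 0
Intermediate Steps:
m(S) = -1 - S (m(S) = -5 + (4 - S) = -1 - S)
Z = 0 (Z = (0*(-3))*(-1 - 1*3) = 0*(-1 - 3) = 0*(-4) = 0)
Z*212 = 0*212 = 0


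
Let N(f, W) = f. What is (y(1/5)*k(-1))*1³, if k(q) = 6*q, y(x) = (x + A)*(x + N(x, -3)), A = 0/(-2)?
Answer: -12/25 ≈ -0.48000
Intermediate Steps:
A = 0 (A = 0*(-½) = 0)
y(x) = 2*x² (y(x) = (x + 0)*(x + x) = x*(2*x) = 2*x²)
(y(1/5)*k(-1))*1³ = ((2*(1/5)²)*(6*(-1)))*1³ = ((2*(⅕)²)*(-6))*1 = ((2*(1/25))*(-6))*1 = ((2/25)*(-6))*1 = -12/25*1 = -12/25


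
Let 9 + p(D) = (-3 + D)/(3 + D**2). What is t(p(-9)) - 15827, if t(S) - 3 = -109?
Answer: -15933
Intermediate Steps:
p(D) = -9 + (-3 + D)/(3 + D**2)
t(S) = -106 (t(S) = 3 - 109 = -106)
t(p(-9)) - 15827 = -106 - 15827 = -15933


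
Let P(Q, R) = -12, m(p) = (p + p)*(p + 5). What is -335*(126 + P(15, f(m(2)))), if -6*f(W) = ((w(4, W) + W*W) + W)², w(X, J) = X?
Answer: -38190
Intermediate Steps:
m(p) = 2*p*(5 + p) (m(p) = (2*p)*(5 + p) = 2*p*(5 + p))
f(W) = -(4 + W + W²)²/6 (f(W) = -((4 + W*W) + W)²/6 = -((4 + W²) + W)²/6 = -(4 + W + W²)²/6)
-335*(126 + P(15, f(m(2)))) = -335*(126 - 12) = -335*114 = -38190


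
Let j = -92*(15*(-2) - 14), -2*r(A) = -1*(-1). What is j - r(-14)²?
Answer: 16191/4 ≈ 4047.8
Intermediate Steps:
r(A) = -½ (r(A) = -(-1)*(-1)/2 = -½*1 = -½)
j = 4048 (j = -92*(-30 - 14) = -92*(-44) = 4048)
j - r(-14)² = 4048 - (-½)² = 4048 - 1*¼ = 4048 - ¼ = 16191/4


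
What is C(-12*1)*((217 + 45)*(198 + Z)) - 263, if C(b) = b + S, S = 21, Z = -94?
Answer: 244969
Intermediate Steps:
C(b) = 21 + b (C(b) = b + 21 = 21 + b)
C(-12*1)*((217 + 45)*(198 + Z)) - 263 = (21 - 12*1)*((217 + 45)*(198 - 94)) - 263 = (21 - 12)*(262*104) - 263 = 9*27248 - 263 = 245232 - 263 = 244969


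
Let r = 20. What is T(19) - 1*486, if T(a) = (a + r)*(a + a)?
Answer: 996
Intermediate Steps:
T(a) = 2*a*(20 + a) (T(a) = (a + 20)*(a + a) = (20 + a)*(2*a) = 2*a*(20 + a))
T(19) - 1*486 = 2*19*(20 + 19) - 1*486 = 2*19*39 - 486 = 1482 - 486 = 996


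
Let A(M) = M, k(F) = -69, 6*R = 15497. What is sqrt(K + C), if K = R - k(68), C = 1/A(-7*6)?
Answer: 2*sqrt(292362)/21 ≈ 51.496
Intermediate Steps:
R = 15497/6 (R = (1/6)*15497 = 15497/6 ≈ 2582.8)
C = -1/42 (C = 1/(-7*6) = 1/(-42) = -1/42 ≈ -0.023810)
K = 15911/6 (K = 15497/6 - 1*(-69) = 15497/6 + 69 = 15911/6 ≈ 2651.8)
sqrt(K + C) = sqrt(15911/6 - 1/42) = sqrt(55688/21) = 2*sqrt(292362)/21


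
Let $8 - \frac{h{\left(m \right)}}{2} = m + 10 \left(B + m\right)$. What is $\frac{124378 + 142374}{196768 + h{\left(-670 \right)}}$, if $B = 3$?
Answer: $\frac{33344}{26433} \approx 1.2615$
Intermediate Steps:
$h{\left(m \right)} = -44 - 22 m$ ($h{\left(m \right)} = 16 - 2 \left(m + 10 \left(3 + m\right)\right) = 16 - 2 \left(m + \left(30 + 10 m\right)\right) = 16 - 2 \left(30 + 11 m\right) = 16 - \left(60 + 22 m\right) = -44 - 22 m$)
$\frac{124378 + 142374}{196768 + h{\left(-670 \right)}} = \frac{124378 + 142374}{196768 - -14696} = \frac{266752}{196768 + \left(-44 + 14740\right)} = \frac{266752}{196768 + 14696} = \frac{266752}{211464} = 266752 \cdot \frac{1}{211464} = \frac{33344}{26433}$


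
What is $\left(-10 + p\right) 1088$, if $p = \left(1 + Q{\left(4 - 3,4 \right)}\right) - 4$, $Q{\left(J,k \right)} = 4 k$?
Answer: $3264$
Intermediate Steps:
$p = 13$ ($p = \left(1 + 4 \cdot 4\right) - 4 = \left(1 + 16\right) - 4 = 17 - 4 = 13$)
$\left(-10 + p\right) 1088 = \left(-10 + 13\right) 1088 = 3 \cdot 1088 = 3264$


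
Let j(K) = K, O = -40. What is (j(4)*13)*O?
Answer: -2080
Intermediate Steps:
(j(4)*13)*O = (4*13)*(-40) = 52*(-40) = -2080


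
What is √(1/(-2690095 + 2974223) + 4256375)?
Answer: 3*√2386192411282862/71032 ≈ 2063.1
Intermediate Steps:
√(1/(-2690095 + 2974223) + 4256375) = √(1/284128 + 4256375) = √(1209355316001/284128) = 3*√2386192411282862/71032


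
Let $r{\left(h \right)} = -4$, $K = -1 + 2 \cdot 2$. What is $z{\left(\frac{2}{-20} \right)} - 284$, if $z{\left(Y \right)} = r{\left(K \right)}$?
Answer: $-288$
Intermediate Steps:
$K = 3$ ($K = -1 + 4 = 3$)
$z{\left(Y \right)} = -4$
$z{\left(\frac{2}{-20} \right)} - 284 = -4 - 284 = -288$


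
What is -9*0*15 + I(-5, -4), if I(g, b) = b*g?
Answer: 20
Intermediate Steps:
-9*0*15 + I(-5, -4) = -9*0*15 - 4*(-5) = 0*15 + 20 = 0 + 20 = 20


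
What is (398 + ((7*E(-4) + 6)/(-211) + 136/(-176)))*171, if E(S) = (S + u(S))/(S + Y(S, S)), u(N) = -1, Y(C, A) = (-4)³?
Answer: 10719769923/157828 ≈ 67921.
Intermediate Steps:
Y(C, A) = -64
E(S) = (-1 + S)/(-64 + S) (E(S) = (S - 1)/(S - 64) = (-1 + S)/(-64 + S))
(398 + ((7*E(-4) + 6)/(-211) + 136/(-176)))*171 = (398 + ((7*((-1 - 4)/(-64 - 4)) + 6)/(-211) + 136/(-176)))*171 = (398 + ((7*(-5/(-68)) + 6)*(-1/211) + 136*(-1/176)))*171 = (398 + ((7*(-1/68*(-5)) + 6)*(-1/211) - 17/22))*171 = (398 + ((7*(5/68) + 6)*(-1/211) - 17/22))*171 = (398 + ((35/68 + 6)*(-1/211) - 17/22))*171 = (398 + ((443/68)*(-1/211) - 17/22))*171 = (398 + (-443/14348 - 17/22))*171 = (398 - 126831/157828)*171 = (62688713/157828)*171 = 10719769923/157828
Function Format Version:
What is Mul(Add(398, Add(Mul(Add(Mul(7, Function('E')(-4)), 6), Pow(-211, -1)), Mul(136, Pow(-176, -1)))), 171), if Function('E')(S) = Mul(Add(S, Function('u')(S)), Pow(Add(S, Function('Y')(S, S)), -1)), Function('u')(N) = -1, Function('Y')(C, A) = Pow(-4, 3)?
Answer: Rational(10719769923, 157828) ≈ 67921.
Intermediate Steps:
Function('Y')(C, A) = -64
Function('E')(S) = Mul(Pow(Add(-64, S), -1), Add(-1, S)) (Function('E')(S) = Mul(Add(S, -1), Pow(Add(S, -64), -1)) = Mul(Add(-1, S), Pow(Add(-64, S), -1)) = Mul(Pow(Add(-64, S), -1), Add(-1, S)))
Mul(Add(398, Add(Mul(Add(Mul(7, Function('E')(-4)), 6), Pow(-211, -1)), Mul(136, Pow(-176, -1)))), 171) = Mul(Add(398, Add(Mul(Add(Mul(7, Mul(Pow(Add(-64, -4), -1), Add(-1, -4))), 6), Pow(-211, -1)), Mul(136, Pow(-176, -1)))), 171) = Mul(Add(398, Add(Mul(Add(Mul(7, Mul(Pow(-68, -1), -5)), 6), Rational(-1, 211)), Mul(136, Rational(-1, 176)))), 171) = Mul(Add(398, Add(Mul(Add(Mul(7, Mul(Rational(-1, 68), -5)), 6), Rational(-1, 211)), Rational(-17, 22))), 171) = Mul(Add(398, Add(Mul(Add(Mul(7, Rational(5, 68)), 6), Rational(-1, 211)), Rational(-17, 22))), 171) = Mul(Add(398, Add(Mul(Add(Rational(35, 68), 6), Rational(-1, 211)), Rational(-17, 22))), 171) = Mul(Add(398, Add(Mul(Rational(443, 68), Rational(-1, 211)), Rational(-17, 22))), 171) = Mul(Add(398, Add(Rational(-443, 14348), Rational(-17, 22))), 171) = Mul(Add(398, Rational(-126831, 157828)), 171) = Mul(Rational(62688713, 157828), 171) = Rational(10719769923, 157828)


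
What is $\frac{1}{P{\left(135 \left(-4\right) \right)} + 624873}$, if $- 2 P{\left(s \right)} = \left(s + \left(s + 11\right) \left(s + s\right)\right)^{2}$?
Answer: $- \frac{1}{162894279327} \approx -6.139 \cdot 10^{-12}$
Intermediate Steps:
$P{\left(s \right)} = - \frac{\left(s + 2 s \left(11 + s\right)\right)^{2}}{2}$ ($P{\left(s \right)} = - \frac{\left(s + \left(s + 11\right) \left(s + s\right)\right)^{2}}{2} = - \frac{\left(s + \left(11 + s\right) 2 s\right)^{2}}{2} = - \frac{\left(s + 2 s \left(11 + s\right)\right)^{2}}{2}$)
$\frac{1}{P{\left(135 \left(-4\right) \right)} + 624873} = \frac{1}{- \frac{\left(135 \left(-4\right)\right)^{2} \left(23 + 2 \cdot 135 \left(-4\right)\right)^{2}}{2} + 624873} = \frac{1}{- \frac{\left(-540\right)^{2} \left(23 + 2 \left(-540\right)\right)^{2}}{2} + 624873} = \frac{1}{\left(- \frac{1}{2}\right) 291600 \left(23 - 1080\right)^{2} + 624873} = \frac{1}{\left(- \frac{1}{2}\right) 291600 \left(-1057\right)^{2} + 624873} = \frac{1}{\left(- \frac{1}{2}\right) 291600 \cdot 1117249 + 624873} = \frac{1}{-162894904200 + 624873} = \frac{1}{-162894279327} = - \frac{1}{162894279327}$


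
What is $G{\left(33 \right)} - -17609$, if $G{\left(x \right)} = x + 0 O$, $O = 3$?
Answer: $17642$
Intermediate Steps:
$G{\left(x \right)} = x$ ($G{\left(x \right)} = x + 0 \cdot 3 = x + 0 = x$)
$G{\left(33 \right)} - -17609 = 33 - -17609 = 33 + 17609 = 17642$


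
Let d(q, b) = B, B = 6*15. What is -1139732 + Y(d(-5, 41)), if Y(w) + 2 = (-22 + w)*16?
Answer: -1138646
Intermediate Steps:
B = 90
d(q, b) = 90
Y(w) = -354 + 16*w (Y(w) = -2 + (-22 + w)*16 = -2 + (-352 + 16*w) = -354 + 16*w)
-1139732 + Y(d(-5, 41)) = -1139732 + (-354 + 16*90) = -1139732 + (-354 + 1440) = -1139732 + 1086 = -1138646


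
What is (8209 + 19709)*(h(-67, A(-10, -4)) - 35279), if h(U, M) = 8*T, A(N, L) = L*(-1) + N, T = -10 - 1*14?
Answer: -990279378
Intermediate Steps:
T = -24 (T = -10 - 14 = -24)
A(N, L) = N - L (A(N, L) = -L + N = N - L)
h(U, M) = -192 (h(U, M) = 8*(-24) = -192)
(8209 + 19709)*(h(-67, A(-10, -4)) - 35279) = (8209 + 19709)*(-192 - 35279) = 27918*(-35471) = -990279378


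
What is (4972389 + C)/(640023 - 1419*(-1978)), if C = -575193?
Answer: 1465732/1148935 ≈ 1.2757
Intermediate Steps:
(4972389 + C)/(640023 - 1419*(-1978)) = (4972389 - 575193)/(640023 - 1419*(-1978)) = 4397196/(640023 + 2806782) = 4397196/3446805 = 4397196*(1/3446805) = 1465732/1148935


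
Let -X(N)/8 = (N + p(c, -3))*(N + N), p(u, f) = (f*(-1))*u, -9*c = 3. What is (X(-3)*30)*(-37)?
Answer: 213120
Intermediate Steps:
c = -1/3 (c = -1/9*3 = -1/3 ≈ -0.33333)
p(u, f) = -f*u (p(u, f) = (-f)*u = -f*u)
X(N) = -16*N*(-1 + N) (X(N) = -8*(N - 1*(-3)*(-1/3))*(N + N) = -8*(N - 1)*2*N = -8*(-1 + N)*2*N = -16*N*(-1 + N))
(X(-3)*30)*(-37) = ((16*(-3)*(1 - 1*(-3)))*30)*(-37) = ((16*(-3)*(1 + 3))*30)*(-37) = ((16*(-3)*4)*30)*(-37) = -192*30*(-37) = -5760*(-37) = 213120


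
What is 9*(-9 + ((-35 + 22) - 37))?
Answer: -531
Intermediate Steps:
9*(-9 + ((-35 + 22) - 37)) = 9*(-9 + (-13 - 37)) = 9*(-9 - 50) = 9*(-59) = -531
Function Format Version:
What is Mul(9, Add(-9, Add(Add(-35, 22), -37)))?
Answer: -531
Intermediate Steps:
Mul(9, Add(-9, Add(Add(-35, 22), -37))) = Mul(9, Add(-9, Add(-13, -37))) = Mul(9, Add(-9, -50)) = Mul(9, -59) = -531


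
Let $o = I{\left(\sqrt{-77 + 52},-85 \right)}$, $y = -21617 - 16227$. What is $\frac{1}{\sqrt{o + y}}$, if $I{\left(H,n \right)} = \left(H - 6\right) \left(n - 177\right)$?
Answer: $\frac{\sqrt{2}}{2 \sqrt{-18136 - 655 i}} \approx 9.4739 \cdot 10^{-5} + 0.0052481 i$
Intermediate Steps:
$y = -37844$ ($y = -21617 - 16227 = -37844$)
$I{\left(H,n \right)} = \left(-177 + n\right) \left(-6 + H\right)$ ($I{\left(H,n \right)} = \left(-6 + H\right) \left(-177 + n\right) = \left(-177 + n\right) \left(-6 + H\right)$)
$o = 1572 - 1310 i$ ($o = 1062 - 177 \sqrt{-77 + 52} - -510 + \sqrt{-77 + 52} \left(-85\right) = 1062 - 177 \sqrt{-25} + 510 + \sqrt{-25} \left(-85\right) = 1062 - 177 \cdot 5 i + 510 + 5 i \left(-85\right) = 1062 - 885 i + 510 - 425 i = 1572 - 1310 i \approx 1572.0 - 1310.0 i$)
$\frac{1}{\sqrt{o + y}} = \frac{1}{\sqrt{\left(1572 - 1310 i\right) - 37844}} = \frac{1}{\sqrt{-36272 - 1310 i}}$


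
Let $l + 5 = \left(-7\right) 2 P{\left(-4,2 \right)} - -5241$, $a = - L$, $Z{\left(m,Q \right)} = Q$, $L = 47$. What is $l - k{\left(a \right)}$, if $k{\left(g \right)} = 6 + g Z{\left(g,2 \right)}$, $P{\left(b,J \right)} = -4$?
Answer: $5380$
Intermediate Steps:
$a = -47$ ($a = \left(-1\right) 47 = -47$)
$k{\left(g \right)} = 6 + 2 g$ ($k{\left(g \right)} = 6 + g 2 = 6 + 2 g$)
$l = 5292$ ($l = -5 + \left(\left(-7\right) 2 \left(-4\right) - -5241\right) = -5 + \left(\left(-14\right) \left(-4\right) + 5241\right) = -5 + \left(56 + 5241\right) = -5 + 5297 = 5292$)
$l - k{\left(a \right)} = 5292 - \left(6 + 2 \left(-47\right)\right) = 5292 - \left(6 - 94\right) = 5292 - -88 = 5292 + 88 = 5380$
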